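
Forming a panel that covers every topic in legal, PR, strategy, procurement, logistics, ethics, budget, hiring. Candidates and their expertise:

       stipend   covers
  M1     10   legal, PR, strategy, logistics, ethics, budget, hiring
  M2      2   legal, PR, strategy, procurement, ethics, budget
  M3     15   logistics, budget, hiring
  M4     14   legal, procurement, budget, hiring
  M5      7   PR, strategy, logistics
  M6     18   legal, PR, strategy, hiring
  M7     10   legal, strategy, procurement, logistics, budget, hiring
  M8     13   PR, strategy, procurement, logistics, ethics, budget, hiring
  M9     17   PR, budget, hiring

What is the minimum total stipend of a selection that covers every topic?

12

M1, M2 cover every topic at stipend 10 + 2 = 12.
Any cover uses at least 2 members; among all covering selections none totals below 12.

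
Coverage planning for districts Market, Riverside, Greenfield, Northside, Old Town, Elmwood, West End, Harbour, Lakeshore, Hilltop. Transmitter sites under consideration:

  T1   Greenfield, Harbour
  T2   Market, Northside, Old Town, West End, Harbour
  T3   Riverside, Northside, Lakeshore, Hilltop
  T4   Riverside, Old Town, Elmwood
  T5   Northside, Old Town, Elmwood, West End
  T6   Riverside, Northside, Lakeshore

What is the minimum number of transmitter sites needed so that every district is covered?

4

T1, T2, T3, T4 together cover {Market, Riverside, Greenfield, Northside, Old Town, Elmwood, West End, Harbour, Lakeshore, Hilltop} — every district.
No 3 of the 6 transmitter sites cover everything (all 20 triples fall short), so 4 is minimum.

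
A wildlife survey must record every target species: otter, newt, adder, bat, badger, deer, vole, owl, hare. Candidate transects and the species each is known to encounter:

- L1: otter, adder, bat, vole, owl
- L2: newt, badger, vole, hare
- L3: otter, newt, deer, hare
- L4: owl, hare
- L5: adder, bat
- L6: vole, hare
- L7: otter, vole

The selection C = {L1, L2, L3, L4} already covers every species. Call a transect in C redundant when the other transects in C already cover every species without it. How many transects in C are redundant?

1

Drop L1: adder, bat uncovered — not redundant.
Drop L2: badger uncovered — not redundant.
Drop L3: deer uncovered — not redundant.
Drop L4: the rest still cover every species — redundant.
1 redundant: L4.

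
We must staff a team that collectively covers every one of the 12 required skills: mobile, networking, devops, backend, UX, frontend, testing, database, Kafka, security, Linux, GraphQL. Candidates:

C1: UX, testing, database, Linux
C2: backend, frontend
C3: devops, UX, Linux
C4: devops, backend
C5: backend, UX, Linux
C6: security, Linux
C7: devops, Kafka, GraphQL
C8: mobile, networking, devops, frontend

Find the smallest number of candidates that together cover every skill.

5

C1, C2, C6, C7, C8 together cover {mobile, networking, devops, backend, UX, frontend, testing, database, Kafka, security, Linux, GraphQL} — every skill.
No 4 of the 8 candidates cover everything (all 70 size-4 selections fall short), so 5 is minimum.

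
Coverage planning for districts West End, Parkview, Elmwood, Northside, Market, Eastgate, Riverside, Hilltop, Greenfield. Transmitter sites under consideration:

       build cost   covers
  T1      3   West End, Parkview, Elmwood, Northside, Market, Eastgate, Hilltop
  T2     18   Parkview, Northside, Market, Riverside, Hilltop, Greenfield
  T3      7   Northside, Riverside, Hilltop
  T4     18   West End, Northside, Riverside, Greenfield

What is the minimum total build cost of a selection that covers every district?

T1, T2 cover every district at build cost 3 + 18 = 21.
Any cover uses at least 2 transmitter sites; among all covering selections none totals below 21.

21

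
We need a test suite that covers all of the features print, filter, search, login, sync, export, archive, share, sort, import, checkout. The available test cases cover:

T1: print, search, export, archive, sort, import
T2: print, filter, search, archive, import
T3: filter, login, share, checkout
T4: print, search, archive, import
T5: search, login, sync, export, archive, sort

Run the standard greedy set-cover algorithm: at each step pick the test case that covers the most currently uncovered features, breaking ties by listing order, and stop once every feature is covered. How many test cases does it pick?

Pick 1: T1 covers 6 new features (print, search, export, archive, sort, import).
Pick 2: T3 covers 4 new features (filter, login, share, checkout).
Pick 3: T5 covers 1 new features (sync).
Greedy uses 3 test cases.

3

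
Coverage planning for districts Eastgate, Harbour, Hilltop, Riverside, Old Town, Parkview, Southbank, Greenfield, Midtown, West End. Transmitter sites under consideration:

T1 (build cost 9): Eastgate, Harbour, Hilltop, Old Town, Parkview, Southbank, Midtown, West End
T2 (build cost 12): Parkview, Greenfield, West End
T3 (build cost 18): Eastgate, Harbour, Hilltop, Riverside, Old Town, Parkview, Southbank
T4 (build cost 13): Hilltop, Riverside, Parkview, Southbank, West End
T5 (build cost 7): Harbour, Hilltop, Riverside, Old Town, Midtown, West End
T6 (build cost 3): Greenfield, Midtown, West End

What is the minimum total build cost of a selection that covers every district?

19

T1, T5, T6 cover every district at build cost 9 + 7 + 3 = 19.
Any cover uses at least 2 transmitter sites; among all covering selections none totals below 19.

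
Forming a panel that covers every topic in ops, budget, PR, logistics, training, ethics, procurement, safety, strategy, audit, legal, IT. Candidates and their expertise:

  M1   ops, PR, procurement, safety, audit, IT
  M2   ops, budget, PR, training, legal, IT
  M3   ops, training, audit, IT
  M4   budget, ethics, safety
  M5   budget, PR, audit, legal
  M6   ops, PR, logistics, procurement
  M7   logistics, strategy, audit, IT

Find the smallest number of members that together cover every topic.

M1, M2, M4, M7 together cover {ops, budget, PR, logistics, training, ethics, procurement, safety, strategy, audit, legal, IT} — every topic.
No 3 of the 7 members cover everything (all 35 triples fall short), so 4 is minimum.

4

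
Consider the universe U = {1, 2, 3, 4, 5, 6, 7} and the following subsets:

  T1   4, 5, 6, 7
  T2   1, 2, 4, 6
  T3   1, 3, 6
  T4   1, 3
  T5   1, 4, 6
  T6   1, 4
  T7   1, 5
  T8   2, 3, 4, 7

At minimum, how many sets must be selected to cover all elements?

3

T1, T2, T3 together cover {1, 2, 3, 4, 5, 6, 7} — every element.
No 2 of the 8 sets cover everything (all 28 pairs fall short), so 3 is minimum.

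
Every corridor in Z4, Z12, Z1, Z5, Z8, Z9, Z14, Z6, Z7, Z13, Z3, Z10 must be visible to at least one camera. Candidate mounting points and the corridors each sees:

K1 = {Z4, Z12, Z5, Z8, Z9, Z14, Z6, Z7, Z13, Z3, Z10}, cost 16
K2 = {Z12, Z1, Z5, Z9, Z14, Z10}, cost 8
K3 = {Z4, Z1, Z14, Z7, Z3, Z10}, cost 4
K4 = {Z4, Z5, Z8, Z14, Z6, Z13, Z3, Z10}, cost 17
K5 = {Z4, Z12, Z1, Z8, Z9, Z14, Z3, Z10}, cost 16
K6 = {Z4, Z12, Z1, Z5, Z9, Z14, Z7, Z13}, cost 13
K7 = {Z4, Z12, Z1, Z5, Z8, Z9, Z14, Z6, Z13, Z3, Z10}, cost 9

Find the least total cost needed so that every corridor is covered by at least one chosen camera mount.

K3, K7 cover every corridor at cost 4 + 9 = 13.
Any cover uses at least 2 camera mounts; among all covering selections none totals below 13.

13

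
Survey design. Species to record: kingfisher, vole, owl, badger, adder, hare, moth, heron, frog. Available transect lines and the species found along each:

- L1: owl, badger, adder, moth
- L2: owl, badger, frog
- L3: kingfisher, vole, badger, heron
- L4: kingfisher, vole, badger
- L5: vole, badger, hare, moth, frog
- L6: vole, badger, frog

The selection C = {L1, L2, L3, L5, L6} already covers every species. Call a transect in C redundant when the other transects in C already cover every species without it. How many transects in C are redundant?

2

Drop L1: adder uncovered — not redundant.
Drop L2: the rest still cover every species — redundant.
Drop L3: kingfisher, heron uncovered — not redundant.
Drop L5: hare uncovered — not redundant.
Drop L6: the rest still cover every species — redundant.
2 redundant: L2, L6.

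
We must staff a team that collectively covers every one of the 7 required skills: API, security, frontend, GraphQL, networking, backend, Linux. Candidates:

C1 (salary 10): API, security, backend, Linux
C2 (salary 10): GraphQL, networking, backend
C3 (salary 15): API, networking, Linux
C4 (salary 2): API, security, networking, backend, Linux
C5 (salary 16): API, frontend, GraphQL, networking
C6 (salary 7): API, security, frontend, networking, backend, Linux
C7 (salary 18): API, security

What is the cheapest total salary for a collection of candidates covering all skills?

17

C2, C6 cover every skill at salary 10 + 7 = 17.
Any cover uses at least 2 candidates; among all covering selections none totals below 17.
Greedy by coverage-per-salary would pick C4, C6, C2 for 19 — worse than the optimum 17.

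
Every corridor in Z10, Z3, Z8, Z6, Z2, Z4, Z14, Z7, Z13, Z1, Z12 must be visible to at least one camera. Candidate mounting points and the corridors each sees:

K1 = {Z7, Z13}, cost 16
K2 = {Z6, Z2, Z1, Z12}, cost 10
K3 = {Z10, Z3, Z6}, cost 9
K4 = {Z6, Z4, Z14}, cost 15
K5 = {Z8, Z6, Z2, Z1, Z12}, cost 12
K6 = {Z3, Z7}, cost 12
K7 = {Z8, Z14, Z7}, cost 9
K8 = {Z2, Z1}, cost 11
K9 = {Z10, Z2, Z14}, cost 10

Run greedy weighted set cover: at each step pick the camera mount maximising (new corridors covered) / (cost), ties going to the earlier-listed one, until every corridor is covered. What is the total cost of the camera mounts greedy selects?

61

Pick 1: K5 adds 5 new (Z8, Z6, Z2, Z1, Z12) at cost 12 (ratio 5/12).
Pick 2: K3 adds 2 new (Z10, Z3) at cost 9 (ratio 2/9).
Pick 3: K7 adds 2 new (Z14, Z7) at cost 9 (ratio 2/9).
Pick 4: K4 adds 1 new (Z4) at cost 15 (ratio 1/15).
Pick 5: K1 adds 1 new (Z13) at cost 16 (ratio 1/16).
Greedy total cost: 12 + 9 + 9 + 15 + 16 = 61. (The true optimum is 52, so greedy overshoots here.)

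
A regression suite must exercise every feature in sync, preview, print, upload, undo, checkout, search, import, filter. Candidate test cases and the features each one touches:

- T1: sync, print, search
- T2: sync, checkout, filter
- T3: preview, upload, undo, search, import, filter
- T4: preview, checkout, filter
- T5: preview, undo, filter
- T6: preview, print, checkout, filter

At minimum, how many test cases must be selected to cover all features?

T1, T2, T3 together cover {sync, preview, print, upload, undo, checkout, search, import, filter} — every feature.
No 2 of the 6 test cases cover everything (all 15 pairs fall short), so 3 is minimum.

3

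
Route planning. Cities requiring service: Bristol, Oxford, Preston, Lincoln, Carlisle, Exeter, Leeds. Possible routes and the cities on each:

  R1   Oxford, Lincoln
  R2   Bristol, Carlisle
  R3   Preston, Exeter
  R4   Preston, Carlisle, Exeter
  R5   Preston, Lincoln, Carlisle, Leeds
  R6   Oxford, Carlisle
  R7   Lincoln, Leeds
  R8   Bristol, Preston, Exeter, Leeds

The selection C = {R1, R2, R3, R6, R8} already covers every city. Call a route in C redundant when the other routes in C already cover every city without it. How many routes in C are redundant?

Drop R1: Lincoln uncovered — not redundant.
Drop R2: the rest still cover every city — redundant.
Drop R3: the rest still cover every city — redundant.
Drop R6: the rest still cover every city — redundant.
Drop R8: Leeds uncovered — not redundant.
3 redundant: R2, R3, R6.

3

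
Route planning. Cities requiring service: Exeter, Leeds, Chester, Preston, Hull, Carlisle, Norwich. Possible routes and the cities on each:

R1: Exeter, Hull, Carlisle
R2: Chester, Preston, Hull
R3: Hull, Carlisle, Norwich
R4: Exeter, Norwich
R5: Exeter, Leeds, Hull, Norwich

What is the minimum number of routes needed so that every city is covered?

3

R1, R2, R5 together cover {Exeter, Leeds, Chester, Preston, Hull, Carlisle, Norwich} — every city.
No 2 of the 5 routes cover everything (all 10 pairs fall short), so 3 is minimum.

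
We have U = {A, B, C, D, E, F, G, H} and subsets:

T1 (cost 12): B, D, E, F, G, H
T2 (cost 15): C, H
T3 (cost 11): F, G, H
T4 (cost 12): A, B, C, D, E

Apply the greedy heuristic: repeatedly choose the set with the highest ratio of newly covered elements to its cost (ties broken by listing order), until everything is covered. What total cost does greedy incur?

Pick 1: T1 adds 6 new (B, D, E, F, G, H) at cost 12 (ratio 6/12).
Pick 2: T4 adds 2 new (A, C) at cost 12 (ratio 2/12).
Greedy total cost: 12 + 12 = 24. (The true optimum is 23, so greedy overshoots here.)

24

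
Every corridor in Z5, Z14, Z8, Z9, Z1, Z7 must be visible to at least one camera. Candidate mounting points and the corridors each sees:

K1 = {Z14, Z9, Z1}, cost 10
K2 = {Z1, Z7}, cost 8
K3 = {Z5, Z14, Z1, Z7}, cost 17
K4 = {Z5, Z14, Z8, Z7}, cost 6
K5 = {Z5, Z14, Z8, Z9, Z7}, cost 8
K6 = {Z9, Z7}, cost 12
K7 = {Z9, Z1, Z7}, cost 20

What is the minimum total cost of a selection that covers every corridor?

K1, K4 cover every corridor at cost 10 + 6 = 16.
Any cover uses at least 2 camera mounts; among all covering selections none totals below 16.

16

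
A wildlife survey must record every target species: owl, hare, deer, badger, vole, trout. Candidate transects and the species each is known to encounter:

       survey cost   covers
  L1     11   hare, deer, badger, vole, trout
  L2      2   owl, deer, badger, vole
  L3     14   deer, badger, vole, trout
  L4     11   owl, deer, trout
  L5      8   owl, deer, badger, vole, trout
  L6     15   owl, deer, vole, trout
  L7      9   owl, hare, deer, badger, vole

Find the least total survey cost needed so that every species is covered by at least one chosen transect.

13

L1, L2 cover every species at survey cost 11 + 2 = 13.
Any cover uses at least 2 transects; among all covering selections none totals below 13.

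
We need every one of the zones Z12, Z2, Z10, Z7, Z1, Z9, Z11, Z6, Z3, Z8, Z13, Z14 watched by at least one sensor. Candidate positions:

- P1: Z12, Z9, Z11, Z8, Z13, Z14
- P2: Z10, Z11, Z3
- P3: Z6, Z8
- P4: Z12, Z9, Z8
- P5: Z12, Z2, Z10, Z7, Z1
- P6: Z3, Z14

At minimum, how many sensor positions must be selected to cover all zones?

P1, P2, P3, P5 together cover {Z12, Z2, Z10, Z7, Z1, Z9, Z11, Z6, Z3, Z8, Z13, Z14} — every zone.
No 3 of the 6 sensor positions cover everything (all 20 triples fall short), so 4 is minimum.

4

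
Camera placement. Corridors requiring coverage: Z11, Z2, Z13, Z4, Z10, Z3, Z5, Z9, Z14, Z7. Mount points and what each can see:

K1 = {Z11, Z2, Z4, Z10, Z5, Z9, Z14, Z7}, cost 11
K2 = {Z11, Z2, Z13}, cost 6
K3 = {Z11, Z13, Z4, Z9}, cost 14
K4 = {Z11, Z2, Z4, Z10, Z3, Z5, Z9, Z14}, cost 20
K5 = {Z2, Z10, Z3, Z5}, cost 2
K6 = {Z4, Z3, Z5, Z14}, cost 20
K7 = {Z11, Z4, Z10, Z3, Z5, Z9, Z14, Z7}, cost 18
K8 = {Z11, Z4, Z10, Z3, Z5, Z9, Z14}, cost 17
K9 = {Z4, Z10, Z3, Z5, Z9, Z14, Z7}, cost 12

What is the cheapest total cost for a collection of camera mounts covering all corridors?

18

K2, K9 cover every corridor at cost 6 + 12 = 18.
Any cover uses at least 2 camera mounts; among all covering selections none totals below 18.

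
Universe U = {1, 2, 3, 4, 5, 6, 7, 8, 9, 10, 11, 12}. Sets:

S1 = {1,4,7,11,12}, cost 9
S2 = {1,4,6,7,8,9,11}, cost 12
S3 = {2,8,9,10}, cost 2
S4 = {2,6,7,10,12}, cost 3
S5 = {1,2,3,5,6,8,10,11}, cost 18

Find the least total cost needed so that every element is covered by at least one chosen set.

S1, S3, S5 cover every element at cost 9 + 2 + 18 = 29.
Any cover uses at least 3 sets; among all covering selections none totals below 29.

29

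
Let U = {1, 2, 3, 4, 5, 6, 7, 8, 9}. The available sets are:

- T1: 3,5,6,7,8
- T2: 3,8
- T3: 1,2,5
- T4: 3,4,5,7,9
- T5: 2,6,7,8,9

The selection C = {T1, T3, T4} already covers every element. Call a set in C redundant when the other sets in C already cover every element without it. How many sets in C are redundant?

Drop T1: 6, 8 uncovered — not redundant.
Drop T3: 1, 2 uncovered — not redundant.
Drop T4: 4, 9 uncovered — not redundant.
None of the sets in C is redundant.

0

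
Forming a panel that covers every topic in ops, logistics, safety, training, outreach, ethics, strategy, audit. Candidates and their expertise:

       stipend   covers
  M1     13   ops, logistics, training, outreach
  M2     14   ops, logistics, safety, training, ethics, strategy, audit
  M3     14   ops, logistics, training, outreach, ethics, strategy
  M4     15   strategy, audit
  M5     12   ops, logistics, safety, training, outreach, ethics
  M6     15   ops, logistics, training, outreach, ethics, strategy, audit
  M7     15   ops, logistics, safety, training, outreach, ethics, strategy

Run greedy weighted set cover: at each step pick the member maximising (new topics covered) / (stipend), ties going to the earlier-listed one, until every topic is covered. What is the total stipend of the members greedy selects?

26

Pick 1: M2 adds 7 new (ops, logistics, safety, training, ethics, strategy, audit) at stipend 14 (ratio 7/14).
Pick 2: M5 adds 1 new (outreach) at stipend 12 (ratio 1/12).
Greedy total stipend: 14 + 12 = 26.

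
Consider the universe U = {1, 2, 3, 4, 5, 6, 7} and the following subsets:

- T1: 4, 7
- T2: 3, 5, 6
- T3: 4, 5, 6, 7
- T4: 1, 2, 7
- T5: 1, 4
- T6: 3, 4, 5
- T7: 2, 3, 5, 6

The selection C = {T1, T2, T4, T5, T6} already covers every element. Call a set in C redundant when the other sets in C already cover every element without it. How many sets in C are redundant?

3

Drop T1: the rest still cover every element — redundant.
Drop T2: 6 uncovered — not redundant.
Drop T4: 2 uncovered — not redundant.
Drop T5: the rest still cover every element — redundant.
Drop T6: the rest still cover every element — redundant.
3 redundant: T1, T5, T6.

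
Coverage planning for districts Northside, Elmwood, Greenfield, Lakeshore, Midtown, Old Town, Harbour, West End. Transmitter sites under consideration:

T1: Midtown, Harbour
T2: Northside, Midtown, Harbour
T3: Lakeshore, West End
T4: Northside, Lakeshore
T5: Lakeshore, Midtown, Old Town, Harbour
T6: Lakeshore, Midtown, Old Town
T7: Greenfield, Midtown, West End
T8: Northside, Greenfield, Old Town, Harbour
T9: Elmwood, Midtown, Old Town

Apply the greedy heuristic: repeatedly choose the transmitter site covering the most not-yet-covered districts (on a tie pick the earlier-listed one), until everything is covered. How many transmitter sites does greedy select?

4

Pick 1: T5 covers 4 new districts (Lakeshore, Midtown, Old Town, Harbour).
Pick 2: T7 covers 2 new districts (Greenfield, West End).
Pick 3: T2 covers 1 new districts (Northside).
Pick 4: T9 covers 1 new districts (Elmwood).
Greedy uses 4 transmitter sites. (The true minimum is 3.)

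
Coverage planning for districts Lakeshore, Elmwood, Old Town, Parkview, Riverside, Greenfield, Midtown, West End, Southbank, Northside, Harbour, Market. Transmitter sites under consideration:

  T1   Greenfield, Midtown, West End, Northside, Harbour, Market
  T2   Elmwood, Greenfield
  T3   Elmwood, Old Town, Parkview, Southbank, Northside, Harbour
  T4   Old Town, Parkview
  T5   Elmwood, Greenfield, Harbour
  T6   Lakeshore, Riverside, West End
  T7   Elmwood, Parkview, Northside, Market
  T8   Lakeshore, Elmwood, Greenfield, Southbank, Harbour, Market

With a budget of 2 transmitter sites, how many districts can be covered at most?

10

Choosing T1, T3 covers {Elmwood, Old Town, Parkview, Greenfield, Midtown, West End, Southbank, Northside, Harbour, Market} — 10 districts.
No choice of 2 transmitter sites does better; here Lakeshore, Riverside are left uncovered.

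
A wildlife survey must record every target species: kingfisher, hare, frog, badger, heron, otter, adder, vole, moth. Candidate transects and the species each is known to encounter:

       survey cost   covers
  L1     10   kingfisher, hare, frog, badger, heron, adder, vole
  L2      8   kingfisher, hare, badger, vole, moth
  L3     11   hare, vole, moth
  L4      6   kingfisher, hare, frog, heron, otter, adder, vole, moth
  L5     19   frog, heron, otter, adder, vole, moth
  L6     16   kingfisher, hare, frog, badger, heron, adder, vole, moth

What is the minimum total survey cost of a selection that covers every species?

L2, L4 cover every species at survey cost 8 + 6 = 14.
Any cover uses at least 2 transects; among all covering selections none totals below 14.

14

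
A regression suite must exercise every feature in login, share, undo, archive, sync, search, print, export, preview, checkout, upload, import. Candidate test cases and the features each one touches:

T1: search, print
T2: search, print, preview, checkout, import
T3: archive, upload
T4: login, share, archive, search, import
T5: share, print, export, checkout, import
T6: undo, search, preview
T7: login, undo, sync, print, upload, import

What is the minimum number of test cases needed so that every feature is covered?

T2, T3, T5, T7 together cover {login, share, undo, archive, sync, search, print, export, preview, checkout, upload, import} — every feature.
No 3 of the 7 test cases cover everything (all 35 triples fall short), so 4 is minimum.

4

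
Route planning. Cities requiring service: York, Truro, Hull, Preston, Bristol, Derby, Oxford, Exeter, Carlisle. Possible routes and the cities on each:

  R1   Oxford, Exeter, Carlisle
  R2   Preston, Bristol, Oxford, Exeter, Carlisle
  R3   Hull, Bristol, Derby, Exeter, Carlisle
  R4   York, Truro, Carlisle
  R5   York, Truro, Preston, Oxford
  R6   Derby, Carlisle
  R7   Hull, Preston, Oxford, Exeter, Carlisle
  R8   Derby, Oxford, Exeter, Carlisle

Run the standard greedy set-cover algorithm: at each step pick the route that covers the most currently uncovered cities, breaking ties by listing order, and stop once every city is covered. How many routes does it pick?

3

Pick 1: R2 covers 5 new cities (Preston, Bristol, Oxford, Exeter, Carlisle).
Pick 2: R3 covers 2 new cities (Hull, Derby).
Pick 3: R4 covers 2 new cities (York, Truro).
Greedy uses 3 routes. (The true minimum is 2.)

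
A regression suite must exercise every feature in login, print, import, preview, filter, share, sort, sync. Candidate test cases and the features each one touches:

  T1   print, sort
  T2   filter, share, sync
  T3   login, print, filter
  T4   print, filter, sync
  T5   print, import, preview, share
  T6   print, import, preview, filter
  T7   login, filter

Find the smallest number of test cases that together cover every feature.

4

T1, T2, T3, T5 together cover {login, print, import, preview, filter, share, sort, sync} — every feature.
No 3 of the 7 test cases cover everything (all 35 triples fall short), so 4 is minimum.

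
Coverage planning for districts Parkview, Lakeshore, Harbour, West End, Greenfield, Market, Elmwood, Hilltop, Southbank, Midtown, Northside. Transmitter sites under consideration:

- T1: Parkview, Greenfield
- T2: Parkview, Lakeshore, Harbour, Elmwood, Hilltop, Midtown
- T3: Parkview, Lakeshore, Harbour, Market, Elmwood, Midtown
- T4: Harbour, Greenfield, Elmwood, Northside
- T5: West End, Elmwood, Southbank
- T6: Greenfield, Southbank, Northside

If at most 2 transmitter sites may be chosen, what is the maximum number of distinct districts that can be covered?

9

Choosing T2, T6 covers {Parkview, Lakeshore, Harbour, Greenfield, Elmwood, Hilltop, Southbank, Midtown, Northside} — 9 districts.
No choice of 2 transmitter sites does better; here West End, Market are left uncovered.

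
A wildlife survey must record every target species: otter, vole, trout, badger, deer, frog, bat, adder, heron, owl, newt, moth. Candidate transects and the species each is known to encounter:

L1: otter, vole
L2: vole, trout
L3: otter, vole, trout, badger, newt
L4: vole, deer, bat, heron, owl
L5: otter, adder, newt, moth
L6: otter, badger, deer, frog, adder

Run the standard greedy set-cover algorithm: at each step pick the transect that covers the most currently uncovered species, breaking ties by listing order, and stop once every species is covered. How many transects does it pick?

4

Pick 1: L3 covers 5 new species (otter, vole, trout, badger, newt).
Pick 2: L4 covers 4 new species (deer, bat, heron, owl).
Pick 3: L5 covers 2 new species (adder, moth).
Pick 4: L6 covers 1 new species (frog).
Greedy uses 4 transects.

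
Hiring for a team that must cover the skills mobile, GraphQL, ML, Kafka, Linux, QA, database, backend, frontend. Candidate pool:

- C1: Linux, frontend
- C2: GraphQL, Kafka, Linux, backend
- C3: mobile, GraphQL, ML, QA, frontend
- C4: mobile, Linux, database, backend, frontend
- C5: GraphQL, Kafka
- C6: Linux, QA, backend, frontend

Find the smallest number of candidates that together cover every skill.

3

C2, C3, C4 together cover {mobile, GraphQL, ML, Kafka, Linux, QA, database, backend, frontend} — every skill.
No 2 of the 6 candidates cover everything (all 15 pairs fall short), so 3 is minimum.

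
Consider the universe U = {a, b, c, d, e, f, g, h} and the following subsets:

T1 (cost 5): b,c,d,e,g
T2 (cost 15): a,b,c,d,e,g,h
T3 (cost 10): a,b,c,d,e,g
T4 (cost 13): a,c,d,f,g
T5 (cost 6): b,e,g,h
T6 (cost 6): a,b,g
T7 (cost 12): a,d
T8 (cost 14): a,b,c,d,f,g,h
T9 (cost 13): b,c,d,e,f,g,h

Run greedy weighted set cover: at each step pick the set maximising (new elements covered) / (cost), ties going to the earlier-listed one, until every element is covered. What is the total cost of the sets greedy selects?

19

Pick 1: T1 adds 5 new (b, c, d, e, g) at cost 5 (ratio 5/5).
Pick 2: T8 adds 3 new (a, f, h) at cost 14 (ratio 3/14).
Greedy total cost: 5 + 14 = 19.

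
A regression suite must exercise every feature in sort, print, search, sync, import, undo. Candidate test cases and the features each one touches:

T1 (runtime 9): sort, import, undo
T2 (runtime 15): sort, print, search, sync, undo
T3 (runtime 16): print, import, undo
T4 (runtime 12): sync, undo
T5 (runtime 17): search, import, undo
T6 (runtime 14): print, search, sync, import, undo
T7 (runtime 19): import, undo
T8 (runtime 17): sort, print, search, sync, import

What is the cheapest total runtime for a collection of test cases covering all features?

T1, T6 cover every feature at runtime 9 + 14 = 23.
Any cover uses at least 2 test cases; among all covering selections none totals below 23.

23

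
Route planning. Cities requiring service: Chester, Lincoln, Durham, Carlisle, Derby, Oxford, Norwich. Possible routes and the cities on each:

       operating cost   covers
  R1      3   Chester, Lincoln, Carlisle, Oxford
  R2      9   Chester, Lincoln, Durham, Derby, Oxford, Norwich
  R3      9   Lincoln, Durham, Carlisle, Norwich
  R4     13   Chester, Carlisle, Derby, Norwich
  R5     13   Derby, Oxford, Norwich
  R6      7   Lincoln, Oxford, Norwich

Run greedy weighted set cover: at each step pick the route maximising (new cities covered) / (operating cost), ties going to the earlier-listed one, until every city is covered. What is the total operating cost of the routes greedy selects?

12

Pick 1: R1 adds 4 new (Chester, Lincoln, Carlisle, Oxford) at operating cost 3 (ratio 4/3).
Pick 2: R2 adds 3 new (Durham, Derby, Norwich) at operating cost 9 (ratio 3/9).
Greedy total operating cost: 3 + 9 = 12.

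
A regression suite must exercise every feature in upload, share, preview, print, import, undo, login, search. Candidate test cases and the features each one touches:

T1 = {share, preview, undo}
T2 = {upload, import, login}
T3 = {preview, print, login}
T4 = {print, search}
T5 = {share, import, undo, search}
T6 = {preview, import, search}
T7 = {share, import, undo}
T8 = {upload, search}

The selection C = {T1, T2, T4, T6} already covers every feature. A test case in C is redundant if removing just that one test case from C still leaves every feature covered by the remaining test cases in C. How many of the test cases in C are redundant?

1

Drop T1: share, undo uncovered — not redundant.
Drop T2: upload, login uncovered — not redundant.
Drop T4: print uncovered — not redundant.
Drop T6: the rest still cover every feature — redundant.
1 redundant: T6.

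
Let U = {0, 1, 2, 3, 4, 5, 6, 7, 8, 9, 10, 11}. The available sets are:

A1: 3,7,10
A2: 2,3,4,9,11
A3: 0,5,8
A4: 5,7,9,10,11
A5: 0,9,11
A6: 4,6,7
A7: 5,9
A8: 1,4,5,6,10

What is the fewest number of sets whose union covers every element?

4

A1, A2, A3, A8 together cover {0, 1, 2, 3, 4, 5, 6, 7, 8, 9, 10, 11} — every element.
No 3 of the 8 sets cover everything (all 56 triples fall short), so 4 is minimum.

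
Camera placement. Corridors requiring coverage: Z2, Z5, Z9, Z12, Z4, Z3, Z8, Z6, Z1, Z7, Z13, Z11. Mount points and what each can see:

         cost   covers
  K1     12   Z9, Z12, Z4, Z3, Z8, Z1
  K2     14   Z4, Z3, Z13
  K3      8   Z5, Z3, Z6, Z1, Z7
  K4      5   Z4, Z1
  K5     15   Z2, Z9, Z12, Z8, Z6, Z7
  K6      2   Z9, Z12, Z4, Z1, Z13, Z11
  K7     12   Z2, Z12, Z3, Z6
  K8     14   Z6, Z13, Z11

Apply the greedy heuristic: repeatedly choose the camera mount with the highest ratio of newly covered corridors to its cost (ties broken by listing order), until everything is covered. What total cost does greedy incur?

Pick 1: K6 adds 6 new (Z9, Z12, Z4, Z1, Z13, Z11) at cost 2 (ratio 6/2).
Pick 2: K3 adds 4 new (Z5, Z3, Z6, Z7) at cost 8 (ratio 4/8).
Pick 3: K5 adds 2 new (Z2, Z8) at cost 15 (ratio 2/15).
Greedy total cost: 2 + 8 + 15 = 25.

25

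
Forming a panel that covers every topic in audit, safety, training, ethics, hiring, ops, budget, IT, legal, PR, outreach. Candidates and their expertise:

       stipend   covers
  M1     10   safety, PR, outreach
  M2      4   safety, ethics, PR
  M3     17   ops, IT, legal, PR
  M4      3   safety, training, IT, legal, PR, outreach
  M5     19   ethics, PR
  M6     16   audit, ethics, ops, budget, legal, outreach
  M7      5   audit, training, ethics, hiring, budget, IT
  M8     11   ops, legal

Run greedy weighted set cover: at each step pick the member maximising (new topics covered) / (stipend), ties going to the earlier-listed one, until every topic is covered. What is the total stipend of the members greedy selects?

Pick 1: M4 adds 6 new (safety, training, IT, legal, PR, outreach) at stipend 3 (ratio 6/3).
Pick 2: M7 adds 4 new (audit, ethics, hiring, budget) at stipend 5 (ratio 4/5).
Pick 3: M8 adds 1 new (ops) at stipend 11 (ratio 1/11).
Greedy total stipend: 3 + 5 + 11 = 19.

19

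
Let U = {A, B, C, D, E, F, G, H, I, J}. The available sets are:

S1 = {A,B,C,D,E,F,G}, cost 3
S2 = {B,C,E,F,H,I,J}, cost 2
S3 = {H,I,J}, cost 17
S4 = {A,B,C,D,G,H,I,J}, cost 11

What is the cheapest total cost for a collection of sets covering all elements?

S1, S2 cover every element at cost 3 + 2 = 5.
Any cover uses at least 2 sets; among all covering selections none totals below 5.

5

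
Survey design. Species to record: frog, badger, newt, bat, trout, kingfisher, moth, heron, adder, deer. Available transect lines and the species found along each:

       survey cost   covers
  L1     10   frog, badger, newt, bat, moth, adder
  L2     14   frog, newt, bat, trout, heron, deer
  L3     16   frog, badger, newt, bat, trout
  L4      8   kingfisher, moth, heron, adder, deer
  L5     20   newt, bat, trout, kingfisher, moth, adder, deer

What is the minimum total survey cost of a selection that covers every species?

24

L3, L4 cover every species at survey cost 16 + 8 = 24.
Any cover uses at least 2 transects; among all covering selections none totals below 24.
Greedy by coverage-per-survey cost would pick L4, L1, L2 for 32 — worse than the optimum 24.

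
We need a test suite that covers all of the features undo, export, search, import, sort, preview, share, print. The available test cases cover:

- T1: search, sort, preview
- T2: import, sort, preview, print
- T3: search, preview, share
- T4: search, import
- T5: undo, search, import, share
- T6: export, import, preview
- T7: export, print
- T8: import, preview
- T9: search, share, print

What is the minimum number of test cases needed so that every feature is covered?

T1, T5, T7 together cover {undo, export, search, import, sort, preview, share, print} — every feature.
No 2 of the 9 test cases cover everything (all 36 pairs fall short), so 3 is minimum.

3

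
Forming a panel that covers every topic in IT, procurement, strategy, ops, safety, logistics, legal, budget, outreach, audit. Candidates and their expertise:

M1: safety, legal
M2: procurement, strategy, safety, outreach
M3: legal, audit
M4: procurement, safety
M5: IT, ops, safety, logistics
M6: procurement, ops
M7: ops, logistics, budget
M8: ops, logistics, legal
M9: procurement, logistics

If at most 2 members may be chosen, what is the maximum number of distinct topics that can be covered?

7

Choosing M2, M5 covers {IT, procurement, strategy, ops, safety, logistics, outreach} — 7 topics.
No choice of 2 members does better; here legal, budget, audit are left uncovered.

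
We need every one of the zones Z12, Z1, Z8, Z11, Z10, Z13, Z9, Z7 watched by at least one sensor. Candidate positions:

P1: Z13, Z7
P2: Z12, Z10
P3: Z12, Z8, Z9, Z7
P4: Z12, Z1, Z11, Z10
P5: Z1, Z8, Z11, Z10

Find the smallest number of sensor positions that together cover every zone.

P1, P3, P4 together cover {Z12, Z1, Z8, Z11, Z10, Z13, Z9, Z7} — every zone.
No 2 of the 5 sensor positions cover everything (all 10 pairs fall short), so 3 is minimum.

3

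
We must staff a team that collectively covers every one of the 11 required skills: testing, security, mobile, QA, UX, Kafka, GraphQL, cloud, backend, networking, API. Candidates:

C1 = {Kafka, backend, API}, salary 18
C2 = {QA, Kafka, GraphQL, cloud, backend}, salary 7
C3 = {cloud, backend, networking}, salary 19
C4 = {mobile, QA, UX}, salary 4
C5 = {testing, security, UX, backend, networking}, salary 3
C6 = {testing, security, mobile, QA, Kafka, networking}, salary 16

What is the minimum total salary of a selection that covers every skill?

C1, C2, C4, C5 cover every skill at salary 18 + 7 + 4 + 3 = 32.
Any cover uses at least 4 candidates; among all covering selections none totals below 32.

32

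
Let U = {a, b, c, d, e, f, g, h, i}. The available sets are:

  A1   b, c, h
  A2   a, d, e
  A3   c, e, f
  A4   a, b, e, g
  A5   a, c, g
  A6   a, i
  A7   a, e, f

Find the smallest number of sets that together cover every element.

5

A1, A2, A3, A4, A6 together cover {a, b, c, d, e, f, g, h, i} — every element.
No 4 of the 7 sets cover everything (all 35 size-4 selections fall short), so 5 is minimum.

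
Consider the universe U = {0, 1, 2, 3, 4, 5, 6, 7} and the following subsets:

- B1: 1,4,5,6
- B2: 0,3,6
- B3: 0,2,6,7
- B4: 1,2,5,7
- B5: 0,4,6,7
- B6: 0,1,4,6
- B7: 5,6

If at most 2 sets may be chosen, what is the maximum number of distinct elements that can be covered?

7

Choosing B1, B3 covers {0, 1, 2, 4, 5, 6, 7} — 7 elements.
No choice of 2 sets does better; here 3 is left uncovered.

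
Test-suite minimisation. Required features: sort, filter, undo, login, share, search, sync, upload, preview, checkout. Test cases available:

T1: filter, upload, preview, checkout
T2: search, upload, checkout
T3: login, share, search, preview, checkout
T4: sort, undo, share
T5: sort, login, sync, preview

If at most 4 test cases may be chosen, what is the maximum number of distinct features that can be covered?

Choosing T1, T2, T4, T5 covers {sort, filter, undo, login, share, search, sync, upload, preview, checkout} — 10 features.
That is all 10 features.

10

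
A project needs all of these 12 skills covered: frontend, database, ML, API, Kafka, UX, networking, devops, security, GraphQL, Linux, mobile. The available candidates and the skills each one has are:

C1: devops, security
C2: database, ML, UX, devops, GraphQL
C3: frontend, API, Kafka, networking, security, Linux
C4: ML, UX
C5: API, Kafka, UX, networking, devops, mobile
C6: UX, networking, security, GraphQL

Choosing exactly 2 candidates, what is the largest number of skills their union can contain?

Choosing C2, C3 covers {frontend, database, ML, API, Kafka, UX, networking, devops, security, GraphQL, Linux} — 11 skills.
No choice of 2 candidates does better; here mobile is left uncovered.

11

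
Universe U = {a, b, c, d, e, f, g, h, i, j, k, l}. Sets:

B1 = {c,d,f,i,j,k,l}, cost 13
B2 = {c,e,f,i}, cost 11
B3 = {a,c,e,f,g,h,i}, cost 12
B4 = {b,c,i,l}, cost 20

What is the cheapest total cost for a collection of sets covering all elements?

45

B1, B3, B4 cover every element at cost 13 + 12 + 20 = 45.
Any cover uses at least 3 sets; among all covering selections none totals below 45.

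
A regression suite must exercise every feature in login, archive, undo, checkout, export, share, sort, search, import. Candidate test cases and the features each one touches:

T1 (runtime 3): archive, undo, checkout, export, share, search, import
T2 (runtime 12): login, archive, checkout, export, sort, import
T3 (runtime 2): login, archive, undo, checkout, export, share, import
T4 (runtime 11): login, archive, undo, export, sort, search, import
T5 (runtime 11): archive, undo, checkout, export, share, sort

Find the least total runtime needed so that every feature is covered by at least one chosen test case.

13

T3, T4 cover every feature at runtime 2 + 11 = 13.
Any cover uses at least 2 test cases; among all covering selections none totals below 13.
Greedy by coverage-per-runtime would pick T3, T1, T4 for 16 — worse than the optimum 13.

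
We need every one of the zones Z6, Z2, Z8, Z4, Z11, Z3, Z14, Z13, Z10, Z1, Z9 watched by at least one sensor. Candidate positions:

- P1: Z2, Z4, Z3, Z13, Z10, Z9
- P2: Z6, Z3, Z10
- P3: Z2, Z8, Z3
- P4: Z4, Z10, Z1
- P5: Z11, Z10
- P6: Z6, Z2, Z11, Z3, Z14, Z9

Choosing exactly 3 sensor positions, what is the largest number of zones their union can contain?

Choosing P1, P3, P6 covers {Z6, Z2, Z8, Z4, Z11, Z3, Z14, Z13, Z10, Z9} — 10 zones.
No choice of 3 sensor positions does better; here Z1 is left uncovered.

10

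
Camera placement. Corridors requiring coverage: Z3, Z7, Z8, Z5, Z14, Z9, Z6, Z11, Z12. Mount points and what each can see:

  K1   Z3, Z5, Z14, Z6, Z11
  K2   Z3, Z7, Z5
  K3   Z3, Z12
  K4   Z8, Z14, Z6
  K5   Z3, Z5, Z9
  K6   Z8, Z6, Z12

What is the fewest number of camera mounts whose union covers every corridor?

4

K1, K2, K5, K6 together cover {Z3, Z7, Z8, Z5, Z14, Z9, Z6, Z11, Z12} — every corridor.
No 3 of the 6 camera mounts cover everything (all 20 triples fall short), so 4 is minimum.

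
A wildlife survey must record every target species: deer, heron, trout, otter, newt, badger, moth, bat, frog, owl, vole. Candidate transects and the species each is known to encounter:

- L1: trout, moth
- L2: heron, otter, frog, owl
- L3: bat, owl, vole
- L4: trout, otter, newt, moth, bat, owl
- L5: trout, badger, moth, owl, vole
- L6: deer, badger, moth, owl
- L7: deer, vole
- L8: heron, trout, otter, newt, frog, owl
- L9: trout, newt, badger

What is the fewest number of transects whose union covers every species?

L3, L6, L8 together cover {deer, heron, trout, otter, newt, badger, moth, bat, frog, owl, vole} — every species.
No 2 of the 9 transects cover everything (all 36 pairs fall short), so 3 is minimum.
Greedy (largest uncovered first) would take L4, L2, L5, L6 — 4 transects — but 3 suffice.

3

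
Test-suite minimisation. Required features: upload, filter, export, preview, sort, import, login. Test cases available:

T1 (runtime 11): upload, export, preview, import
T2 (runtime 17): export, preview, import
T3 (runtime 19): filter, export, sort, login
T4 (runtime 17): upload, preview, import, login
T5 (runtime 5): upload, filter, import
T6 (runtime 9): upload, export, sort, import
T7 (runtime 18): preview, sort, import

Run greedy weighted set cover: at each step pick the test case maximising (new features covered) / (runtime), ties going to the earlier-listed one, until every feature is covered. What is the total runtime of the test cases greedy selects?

Pick 1: T5 adds 3 new (upload, filter, import) at runtime 5 (ratio 3/5).
Pick 2: T6 adds 2 new (export, sort) at runtime 9 (ratio 2/9).
Pick 3: T4 adds 2 new (preview, login) at runtime 17 (ratio 2/17).
Greedy total runtime: 5 + 9 + 17 = 31. (The true optimum is 30, so greedy overshoots here.)

31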